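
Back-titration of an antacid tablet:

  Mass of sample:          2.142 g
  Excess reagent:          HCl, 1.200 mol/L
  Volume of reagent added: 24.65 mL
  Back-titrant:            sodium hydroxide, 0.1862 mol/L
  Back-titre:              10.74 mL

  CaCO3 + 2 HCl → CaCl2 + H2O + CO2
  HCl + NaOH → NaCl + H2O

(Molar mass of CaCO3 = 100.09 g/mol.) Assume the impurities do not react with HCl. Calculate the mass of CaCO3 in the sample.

n(HCl) added = 0.02465 × 1.200 = 0.02958 mol
n(NaOH) used in back-titration = 0.01074 × 0.1862 = 2.000 × 10^-3 mol
n(HCl) left over = 2.000 × 10^-3 mol (1:1 ratio)
n(HCl) consumed by analyte = 0.02958 − 2.000 × 10^-3 = 0.02758 mol
From the 1:2 ratio, n(CaCO3) = 1/2 × 0.02758 = 0.01379 mol
mass of CaCO3 = 0.01379 × 100.09 = 1.380 g

1.380 g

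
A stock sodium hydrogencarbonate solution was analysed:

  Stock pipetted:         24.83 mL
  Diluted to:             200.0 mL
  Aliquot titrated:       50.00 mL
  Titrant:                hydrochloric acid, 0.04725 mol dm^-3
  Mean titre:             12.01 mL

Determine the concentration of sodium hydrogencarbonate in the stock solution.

0.09142 mol/L

NaHCO3 + HCl → NaCl + H2O + CO2
n(HCl) = 0.01201 × 0.04725 = 5.675 × 10^-4 mol
n(NaHCO3) in the aliquot = 5.675 × 10^-4 mol (1:1 ratio)
[NaHCO3]_dilute = 5.675 × 10^-4 / 0.05000 = 0.01135 mol/L
Dilution factor = 200.0 / 24.83 = 8.055
[NaHCO3]_stock = 0.01135 × 8.055 = 0.09142 mol/L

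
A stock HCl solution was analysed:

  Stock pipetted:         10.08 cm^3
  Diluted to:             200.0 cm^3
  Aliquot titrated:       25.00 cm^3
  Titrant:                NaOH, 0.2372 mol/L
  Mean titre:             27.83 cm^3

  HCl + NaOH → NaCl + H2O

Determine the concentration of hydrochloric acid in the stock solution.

n(NaOH) = 0.02783 × 0.2372 = 6.601 × 10^-3 mol
n(HCl) in the aliquot = 6.601 × 10^-3 mol (1:1 ratio)
[HCl]_dilute = 6.601 × 10^-3 / 0.02500 = 0.2641 mol/L
Dilution factor = 200.0 / 10.08 = 19.84
[HCl]_stock = 0.2641 × 19.84 = 5.239 mol/L

5.239 mol/L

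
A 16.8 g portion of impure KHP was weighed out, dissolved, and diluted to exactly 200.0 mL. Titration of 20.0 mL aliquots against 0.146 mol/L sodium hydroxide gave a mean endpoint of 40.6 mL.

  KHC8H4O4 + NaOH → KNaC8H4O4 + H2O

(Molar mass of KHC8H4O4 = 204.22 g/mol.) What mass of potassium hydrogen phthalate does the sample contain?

n(NaOH) per titration = 0.0406 × 0.146 = 5.93 × 10^-3 mol
n(KHC8H4O4) in each aliquot = 5.93 × 10^-3 mol (1:1 ratio)
n(KHC8H4O4) in the whole flask = 5.93 × 10^-3 × 200.0/20.0 = 0.0593 mol
mass of KHC8H4O4 = 0.0593 × 204.22 = 12.1 g

12.1 g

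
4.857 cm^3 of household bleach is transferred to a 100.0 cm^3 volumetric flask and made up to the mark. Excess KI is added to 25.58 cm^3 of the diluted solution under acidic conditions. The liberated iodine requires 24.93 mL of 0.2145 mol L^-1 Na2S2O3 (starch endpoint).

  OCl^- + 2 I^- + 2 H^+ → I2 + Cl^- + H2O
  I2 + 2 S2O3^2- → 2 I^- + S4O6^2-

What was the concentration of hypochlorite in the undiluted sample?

2.152 mol/L

n(S2O3^2-) = 0.02493 × 0.2145 = 5.347 × 10^-3 mol
n(I2) = n(S2O3^2-)/2 = 2.674 × 10^-3 mol
n(OCl^-) in the aliquot = 2.674 × 10^-3 mol (1:1 ratio)
[OCl^-]_dilute = 2.674 × 10^-3 / 0.02558 = 0.1045 mol/L
[OCl^-]_original = 0.1045 × 100.0/4.857 = 2.152 mol/L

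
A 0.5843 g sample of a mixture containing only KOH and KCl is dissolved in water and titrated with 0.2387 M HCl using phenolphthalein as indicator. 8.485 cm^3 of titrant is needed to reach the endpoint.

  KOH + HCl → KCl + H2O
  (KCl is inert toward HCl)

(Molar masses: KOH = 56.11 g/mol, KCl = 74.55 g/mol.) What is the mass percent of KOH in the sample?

n(HCl) = 0.008485 × 0.2387 = 2.025 × 10^-3 mol
Let x = n(KOH), y = n(KCl).
Titrant: 1x = 2.025 × 10^-3;  mass: 56.11x + 74.55y = 0.5843
Solving, x = 2.025 × 10^-3 mol, y = 6.313 × 10^-3 mol
mass of KOH = 2.025 × 10^-3 × 56.11 = 0.1136 g
% KOH = 0.1136 / 0.5843 × 100 = 19.45 %

19.45 %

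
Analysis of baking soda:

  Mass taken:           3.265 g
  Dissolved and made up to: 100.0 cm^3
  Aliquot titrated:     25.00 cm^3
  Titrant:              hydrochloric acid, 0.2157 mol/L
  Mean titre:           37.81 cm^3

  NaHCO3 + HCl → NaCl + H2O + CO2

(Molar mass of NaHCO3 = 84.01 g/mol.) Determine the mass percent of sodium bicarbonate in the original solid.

n(HCl) per titration = 0.03781 × 0.2157 = 8.156 × 10^-3 mol
n(NaHCO3) in each aliquot = 8.156 × 10^-3 mol (1:1 ratio)
n(NaHCO3) in the whole flask = 8.156 × 10^-3 × 100.0/25.00 = 0.03262 mol
mass of NaHCO3 = 0.03262 × 84.01 = 2.741 g
% NaHCO3 = 2.741 / 3.265 × 100 = 83.94 %

83.94 %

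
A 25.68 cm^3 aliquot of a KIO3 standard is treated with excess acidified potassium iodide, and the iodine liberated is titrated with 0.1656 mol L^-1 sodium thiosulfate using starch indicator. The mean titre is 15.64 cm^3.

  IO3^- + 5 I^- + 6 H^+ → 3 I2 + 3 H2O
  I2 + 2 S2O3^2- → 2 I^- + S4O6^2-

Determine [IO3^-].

n(S2O3^2-) = 0.01564 × 0.1656 = 2.590 × 10^-3 mol
n(I2) = n(S2O3^2-)/2 = 1.295 × 10^-3 mol
From the 1:3 ratio, n(IO3^-) in the aliquot = 1/3 × 1.295 × 10^-3 = 4.317 × 10^-4 mol
[IO3^-] = 4.317 × 10^-4 / 0.02568 = 0.01681 mol/L

0.01681 mol/L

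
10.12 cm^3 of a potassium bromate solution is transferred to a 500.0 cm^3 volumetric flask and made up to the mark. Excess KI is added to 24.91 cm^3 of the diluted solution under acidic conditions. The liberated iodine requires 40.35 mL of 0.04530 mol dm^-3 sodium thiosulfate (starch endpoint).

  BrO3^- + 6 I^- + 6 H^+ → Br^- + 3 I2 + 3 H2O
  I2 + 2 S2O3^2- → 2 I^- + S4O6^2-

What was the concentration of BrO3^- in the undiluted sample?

n(S2O3^2-) = 0.04035 × 0.04530 = 1.828 × 10^-3 mol
n(I2) = n(S2O3^2-)/2 = 9.139 × 10^-4 mol
From the 1:3 ratio, n(BrO3^-) in the aliquot = 1/3 × 9.139 × 10^-4 = 3.046 × 10^-4 mol
[BrO3^-]_dilute = 3.046 × 10^-4 / 0.02491 = 0.01223 mol/L
[BrO3^-]_original = 0.01223 × 500.0/10.12 = 0.6042 mol/L

0.6042 mol/L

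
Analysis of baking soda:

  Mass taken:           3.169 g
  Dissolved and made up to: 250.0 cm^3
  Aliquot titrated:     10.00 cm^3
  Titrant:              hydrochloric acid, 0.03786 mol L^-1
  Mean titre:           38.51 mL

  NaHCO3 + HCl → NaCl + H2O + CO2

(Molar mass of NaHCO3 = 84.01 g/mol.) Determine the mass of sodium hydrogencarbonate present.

3.062 g

n(HCl) per titration = 0.03851 × 0.03786 = 1.458 × 10^-3 mol
n(NaHCO3) in each aliquot = 1.458 × 10^-3 mol (1:1 ratio)
n(NaHCO3) in the whole flask = 1.458 × 10^-3 × 250.0/10.00 = 0.03645 mol
mass of NaHCO3 = 0.03645 × 84.01 = 3.062 g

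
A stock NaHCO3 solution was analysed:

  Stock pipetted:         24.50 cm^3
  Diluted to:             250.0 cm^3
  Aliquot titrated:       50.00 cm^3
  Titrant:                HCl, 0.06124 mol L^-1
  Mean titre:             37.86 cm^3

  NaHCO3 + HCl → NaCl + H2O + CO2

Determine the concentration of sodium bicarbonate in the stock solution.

n(HCl) = 0.03786 × 0.06124 = 2.319 × 10^-3 mol
n(NaHCO3) in the aliquot = 2.319 × 10^-3 mol (1:1 ratio)
[NaHCO3]_dilute = 2.319 × 10^-3 / 0.05000 = 0.04637 mol/L
Dilution factor = 250.0 / 24.50 = 10.20
[NaHCO3]_stock = 0.04637 × 10.20 = 0.4732 mol/L

0.4732 mol/L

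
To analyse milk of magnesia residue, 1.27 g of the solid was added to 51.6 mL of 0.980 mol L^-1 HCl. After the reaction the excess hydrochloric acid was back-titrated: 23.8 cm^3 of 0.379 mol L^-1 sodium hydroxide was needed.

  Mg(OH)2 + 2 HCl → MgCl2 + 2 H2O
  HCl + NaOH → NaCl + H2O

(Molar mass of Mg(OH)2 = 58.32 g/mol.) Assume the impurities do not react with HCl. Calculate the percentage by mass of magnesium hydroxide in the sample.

95.4 %

n(HCl) added = 0.0516 × 0.980 = 0.0506 mol
n(NaOH) used in back-titration = 0.0238 × 0.379 = 9.02 × 10^-3 mol
n(HCl) left over = 9.02 × 10^-3 mol (1:1 ratio)
n(HCl) consumed by analyte = 0.0506 − 9.02 × 10^-3 = 0.0415 mol
From the 1:2 ratio, n(Mg(OH)2) = 1/2 × 0.0415 = 0.0208 mol
mass of Mg(OH)2 = 0.0208 × 58.32 = 1.21 g
% Mg(OH)2 = 1.21 / 1.27 × 100 = 95.4 %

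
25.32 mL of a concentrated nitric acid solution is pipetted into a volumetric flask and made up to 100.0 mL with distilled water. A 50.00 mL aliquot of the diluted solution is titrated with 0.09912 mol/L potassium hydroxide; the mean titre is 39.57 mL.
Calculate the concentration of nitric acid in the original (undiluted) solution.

HNO3 + KOH → KNO3 + H2O
n(KOH) = 0.03957 × 0.09912 = 3.922 × 10^-3 mol
n(HNO3) in the aliquot = 3.922 × 10^-3 mol (1:1 ratio)
[HNO3]_dilute = 3.922 × 10^-3 / 0.05000 = 0.07844 mol/L
Dilution factor = 100.0 / 25.32 = 3.949
[HNO3]_stock = 0.07844 × 3.949 = 0.3098 mol/L

0.3098 mol/L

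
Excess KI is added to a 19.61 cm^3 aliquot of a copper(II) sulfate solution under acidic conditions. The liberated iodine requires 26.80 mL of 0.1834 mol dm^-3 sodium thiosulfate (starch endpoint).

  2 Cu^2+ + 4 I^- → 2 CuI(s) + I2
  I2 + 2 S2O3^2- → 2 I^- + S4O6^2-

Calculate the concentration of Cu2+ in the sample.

0.2506 mol/L

n(S2O3^2-) = 0.02680 × 0.1834 = 4.915 × 10^-3 mol
n(I2) = n(S2O3^2-)/2 = 2.458 × 10^-3 mol
From the 2:1 ratio, n(Cu2+) in the aliquot = 2/1 × 2.458 × 10^-3 = 4.915 × 10^-3 mol
[Cu2+] = 4.915 × 10^-3 / 0.01961 = 0.2506 mol/L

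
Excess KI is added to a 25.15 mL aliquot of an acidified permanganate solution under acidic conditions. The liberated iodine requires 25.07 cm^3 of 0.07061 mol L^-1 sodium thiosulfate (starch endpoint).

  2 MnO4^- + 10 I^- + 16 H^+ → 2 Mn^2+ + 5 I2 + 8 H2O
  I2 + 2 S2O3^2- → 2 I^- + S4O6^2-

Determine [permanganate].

0.01408 mol/L

n(S2O3^2-) = 0.02507 × 0.07061 = 1.770 × 10^-3 mol
n(I2) = n(S2O3^2-)/2 = 8.851 × 10^-4 mol
From the 2:5 ratio, n(MnO4^-) in the aliquot = 2/5 × 8.851 × 10^-4 = 3.540 × 10^-4 mol
[MnO4^-] = 3.540 × 10^-4 / 0.02515 = 0.01408 mol/L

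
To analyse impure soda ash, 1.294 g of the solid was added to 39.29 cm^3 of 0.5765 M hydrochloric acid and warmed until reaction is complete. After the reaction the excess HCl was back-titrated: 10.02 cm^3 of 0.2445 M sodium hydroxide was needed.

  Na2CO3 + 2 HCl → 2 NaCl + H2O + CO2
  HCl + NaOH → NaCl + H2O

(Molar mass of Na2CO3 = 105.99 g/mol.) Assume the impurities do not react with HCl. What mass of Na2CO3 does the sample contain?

n(HCl) added = 0.03929 × 0.5765 = 0.02265 mol
n(NaOH) used in back-titration = 0.01002 × 0.2445 = 2.450 × 10^-3 mol
n(HCl) left over = 2.450 × 10^-3 mol (1:1 ratio)
n(HCl) consumed by analyte = 0.02265 − 2.450 × 10^-3 = 0.02020 mol
From the 1:2 ratio, n(Na2CO3) = 1/2 × 0.02020 = 0.01010 mol
mass of Na2CO3 = 0.01010 × 105.99 = 1.071 g

1.071 g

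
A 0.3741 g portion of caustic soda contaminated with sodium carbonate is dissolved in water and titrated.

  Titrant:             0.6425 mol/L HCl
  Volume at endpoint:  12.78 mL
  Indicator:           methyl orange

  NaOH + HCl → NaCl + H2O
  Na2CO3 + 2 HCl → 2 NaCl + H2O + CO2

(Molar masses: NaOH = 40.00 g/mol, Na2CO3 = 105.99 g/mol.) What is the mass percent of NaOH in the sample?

n(HCl) = 0.01278 × 0.6425 = 8.211 × 10^-3 mol
Let x = n(NaOH), y = n(Na2CO3).
Titrant: 1x + 2y = 8.211 × 10^-3;  mass: 40.00x + 105.99y = 0.3741
Solving, x = 4.698 × 10^-3 mol, y = 1.757 × 10^-3 mol
mass of NaOH = 4.698 × 10^-3 × 40.00 = 0.1879 g
% NaOH = 0.1879 / 0.3741 × 100 = 50.23 %

50.23 %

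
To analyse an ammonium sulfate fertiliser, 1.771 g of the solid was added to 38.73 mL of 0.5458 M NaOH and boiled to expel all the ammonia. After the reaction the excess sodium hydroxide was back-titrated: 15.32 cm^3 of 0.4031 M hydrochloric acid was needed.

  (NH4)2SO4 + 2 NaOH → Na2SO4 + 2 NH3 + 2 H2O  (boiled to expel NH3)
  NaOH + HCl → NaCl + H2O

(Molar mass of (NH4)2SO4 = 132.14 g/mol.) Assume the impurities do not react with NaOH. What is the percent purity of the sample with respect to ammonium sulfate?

55.82 %

n(NaOH) added = 0.03873 × 0.5458 = 0.02114 mol
n(HCl) used in back-titration = 0.01532 × 0.4031 = 6.175 × 10^-3 mol
n(NaOH) left over = 6.175 × 10^-3 mol (1:1 ratio)
n(NaOH) consumed by analyte = 0.02114 − 6.175 × 10^-3 = 0.01496 mol
From the 1:2 ratio, n((NH4)2SO4) = 1/2 × 0.01496 = 7.482 × 10^-3 mol
mass of (NH4)2SO4 = 7.482 × 10^-3 × 132.14 = 0.9886 g
% (NH4)2SO4 = 0.9886 / 1.771 × 100 = 55.82 %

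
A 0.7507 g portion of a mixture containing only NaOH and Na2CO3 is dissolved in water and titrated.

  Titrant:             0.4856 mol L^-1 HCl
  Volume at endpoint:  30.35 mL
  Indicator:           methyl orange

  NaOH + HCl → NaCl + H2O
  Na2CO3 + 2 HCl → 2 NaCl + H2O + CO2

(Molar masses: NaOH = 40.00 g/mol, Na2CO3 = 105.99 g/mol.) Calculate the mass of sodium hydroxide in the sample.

0.09338 g

n(HCl) = 0.03035 × 0.4856 = 0.01474 mol
Let x = n(NaOH), y = n(Na2CO3).
Titrant: 1x + 2y = 0.01474;  mass: 40.00x + 105.99y = 0.7507
Solving, x = 2.335 × 10^-3 mol, y = 6.202 × 10^-3 mol
mass of NaOH = 2.335 × 10^-3 × 40.00 = 0.09338 g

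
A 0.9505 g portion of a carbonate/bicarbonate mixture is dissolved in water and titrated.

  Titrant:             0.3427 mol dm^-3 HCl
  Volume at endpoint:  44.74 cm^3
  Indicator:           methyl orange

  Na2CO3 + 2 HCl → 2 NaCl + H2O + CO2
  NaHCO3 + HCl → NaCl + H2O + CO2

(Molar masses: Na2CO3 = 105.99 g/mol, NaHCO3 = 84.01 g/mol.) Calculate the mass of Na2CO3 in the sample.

n(HCl) = 0.04474 × 0.3427 = 0.01533 mol
Let x = n(Na2CO3), y = n(NaHCO3).
Titrant: 2x + 1y = 0.01533;  mass: 105.99x + 84.01y = 0.9505
Solving, x = 5.442 × 10^-3 mol, y = 4.448 × 10^-3 mol
mass of Na2CO3 = 5.442 × 10^-3 × 105.99 = 0.5768 g

0.5768 g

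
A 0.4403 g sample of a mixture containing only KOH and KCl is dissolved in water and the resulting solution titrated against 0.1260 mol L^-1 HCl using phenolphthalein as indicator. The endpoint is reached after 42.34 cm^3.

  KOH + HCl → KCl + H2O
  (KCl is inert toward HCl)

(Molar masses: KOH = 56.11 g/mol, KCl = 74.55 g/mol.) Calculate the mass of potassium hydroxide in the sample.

0.2993 g

n(HCl) = 0.04234 × 0.1260 = 5.335 × 10^-3 mol
Let x = n(KOH), y = n(KCl).
Titrant: 1x = 5.335 × 10^-3;  mass: 56.11x + 74.55y = 0.4403
Solving, x = 5.335 × 10^-3 mol, y = 1.891 × 10^-3 mol
mass of KOH = 5.335 × 10^-3 × 56.11 = 0.2993 g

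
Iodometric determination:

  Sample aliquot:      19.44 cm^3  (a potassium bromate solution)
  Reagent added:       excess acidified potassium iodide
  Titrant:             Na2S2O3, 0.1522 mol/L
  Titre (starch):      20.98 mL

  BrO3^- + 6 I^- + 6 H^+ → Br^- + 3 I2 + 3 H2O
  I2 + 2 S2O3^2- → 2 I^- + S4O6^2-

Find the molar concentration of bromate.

n(S2O3^2-) = 0.02098 × 0.1522 = 3.193 × 10^-3 mol
n(I2) = n(S2O3^2-)/2 = 1.597 × 10^-3 mol
From the 1:3 ratio, n(BrO3^-) in the aliquot = 1/3 × 1.597 × 10^-3 = 5.322 × 10^-4 mol
[BrO3^-] = 5.322 × 10^-4 / 0.01944 = 0.02738 mol/L

0.02738 mol/L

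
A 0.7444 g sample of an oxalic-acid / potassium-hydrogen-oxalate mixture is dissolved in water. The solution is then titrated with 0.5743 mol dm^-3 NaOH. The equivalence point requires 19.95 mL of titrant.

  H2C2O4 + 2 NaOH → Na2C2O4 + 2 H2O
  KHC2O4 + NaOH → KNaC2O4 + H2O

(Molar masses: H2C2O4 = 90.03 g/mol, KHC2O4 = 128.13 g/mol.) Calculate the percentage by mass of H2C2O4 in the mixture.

n(NaOH) = 0.01995 × 0.5743 = 0.01146 mol
Let x = n(H2C2O4), y = n(KHC2O4).
Titrant: 2x + 1y = 0.01146;  mass: 90.03x + 128.13y = 0.7444
Solving, x = 4.353 × 10^-3 mol, y = 2.751 × 10^-3 mol
mass of H2C2O4 = 4.353 × 10^-3 × 90.03 = 0.3919 g
% H2C2O4 = 0.3919 / 0.7444 × 100 = 52.65 %

52.65 %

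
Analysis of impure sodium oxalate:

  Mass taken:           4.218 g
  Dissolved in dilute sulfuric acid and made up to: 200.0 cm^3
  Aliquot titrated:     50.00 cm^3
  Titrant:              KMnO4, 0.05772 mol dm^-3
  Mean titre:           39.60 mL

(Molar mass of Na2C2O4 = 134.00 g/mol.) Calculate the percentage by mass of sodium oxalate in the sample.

72.61 %

2 MnO4^- + 5 C2O4^2- + 16 H^+ → 2 Mn^2+ + 10 CO2 + 8 H2O
n(KMnO4) per titration = 0.03960 × 0.05772 = 2.286 × 10^-3 mol
From the 5:2 ratio, n(Na2C2O4) in each aliquot = 5/2 × 2.286 × 10^-3 = 5.714 × 10^-3 mol
n(Na2C2O4) in the whole flask = 5.714 × 10^-3 × 200.0/50.00 = 0.02286 mol
mass of Na2C2O4 = 0.02286 × 134.00 = 3.063 g
% Na2C2O4 = 3.063 / 4.218 × 100 = 72.61 %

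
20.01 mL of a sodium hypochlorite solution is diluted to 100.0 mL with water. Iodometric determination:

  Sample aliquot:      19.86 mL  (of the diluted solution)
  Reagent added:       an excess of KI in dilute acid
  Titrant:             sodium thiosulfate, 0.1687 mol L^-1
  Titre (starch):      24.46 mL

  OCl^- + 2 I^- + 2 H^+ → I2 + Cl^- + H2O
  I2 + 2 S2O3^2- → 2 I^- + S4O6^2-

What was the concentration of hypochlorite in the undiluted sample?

0.5192 mol/L

n(S2O3^2-) = 0.02446 × 0.1687 = 4.126 × 10^-3 mol
n(I2) = n(S2O3^2-)/2 = 2.063 × 10^-3 mol
n(OCl^-) in the aliquot = 2.063 × 10^-3 mol (1:1 ratio)
[OCl^-]_dilute = 2.063 × 10^-3 / 0.01986 = 0.1039 mol/L
[OCl^-]_original = 0.1039 × 100.0/20.01 = 0.5192 mol/L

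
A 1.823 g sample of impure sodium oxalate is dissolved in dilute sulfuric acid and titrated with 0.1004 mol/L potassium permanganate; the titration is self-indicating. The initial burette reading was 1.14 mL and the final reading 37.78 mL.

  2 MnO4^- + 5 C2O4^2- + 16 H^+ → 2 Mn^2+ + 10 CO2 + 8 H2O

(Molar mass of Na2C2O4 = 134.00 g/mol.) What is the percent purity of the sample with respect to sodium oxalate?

67.60 %

n(KMnO4) = 0.03664 L × 0.1004 mol/L = 3.679 × 10^-3 mol
From the 5:2 ratio, n(Na2C2O4) = 5/2 × 3.679 × 10^-3 = 9.197 × 10^-3 mol
mass of Na2C2O4 = 9.197 × 10^-3 × 134.00 g/mol = 1.232 g
% Na2C2O4 = 1.232 / 1.823 × 100 = 67.60 %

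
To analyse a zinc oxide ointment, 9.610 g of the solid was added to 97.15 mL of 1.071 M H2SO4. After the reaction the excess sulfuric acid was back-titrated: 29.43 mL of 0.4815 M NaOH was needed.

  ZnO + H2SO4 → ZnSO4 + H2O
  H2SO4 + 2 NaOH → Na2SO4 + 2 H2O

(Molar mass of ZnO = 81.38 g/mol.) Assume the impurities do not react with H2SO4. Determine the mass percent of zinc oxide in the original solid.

n(H2SO4) added = 0.09715 × 1.071 = 0.1040 mol
n(NaOH) used in back-titration = 0.02943 × 0.4815 = 0.01417 mol
From the 1:2 ratio, n(H2SO4) left over = 1/2 × 0.01417 = 7.085 × 10^-3 mol
n(H2SO4) consumed by analyte = 0.1040 − 7.085 × 10^-3 = 0.09696 mol
n(ZnO) = 0.09696 mol (1:1 ratio)
mass of ZnO = 0.09696 × 81.38 = 7.891 g
% ZnO = 7.891 / 9.610 × 100 = 82.11 %

82.11 %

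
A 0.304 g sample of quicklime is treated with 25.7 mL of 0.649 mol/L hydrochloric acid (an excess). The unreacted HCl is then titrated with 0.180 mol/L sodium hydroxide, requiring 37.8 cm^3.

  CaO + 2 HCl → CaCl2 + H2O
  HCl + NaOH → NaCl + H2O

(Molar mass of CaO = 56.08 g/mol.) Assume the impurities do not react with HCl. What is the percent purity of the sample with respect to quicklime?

91.1 %

n(HCl) added = 0.0257 × 0.649 = 0.0167 mol
n(NaOH) used in back-titration = 0.0378 × 0.180 = 6.80 × 10^-3 mol
n(HCl) left over = 6.80 × 10^-3 mol (1:1 ratio)
n(HCl) consumed by analyte = 0.0167 − 6.80 × 10^-3 = 9.88 × 10^-3 mol
From the 1:2 ratio, n(CaO) = 1/2 × 9.88 × 10^-3 = 4.94 × 10^-3 mol
mass of CaO = 4.94 × 10^-3 × 56.08 = 0.277 g
% CaO = 0.277 / 0.304 × 100 = 91.1 %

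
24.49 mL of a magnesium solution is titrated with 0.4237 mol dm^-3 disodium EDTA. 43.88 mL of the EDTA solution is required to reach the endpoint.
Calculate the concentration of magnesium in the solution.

Mg^2+ + EDTA^4- → [Mg(EDTA)]^2-
n(EDTA) = 0.04388 L × 0.4237 mol/L = 0.01859 mol
n(Mg2+) = 0.01859 mol (1:1 mole ratio)
[Mg2+] = 0.01859 mol / 0.02449 L = 0.7592 mol/L

0.7592 mol/L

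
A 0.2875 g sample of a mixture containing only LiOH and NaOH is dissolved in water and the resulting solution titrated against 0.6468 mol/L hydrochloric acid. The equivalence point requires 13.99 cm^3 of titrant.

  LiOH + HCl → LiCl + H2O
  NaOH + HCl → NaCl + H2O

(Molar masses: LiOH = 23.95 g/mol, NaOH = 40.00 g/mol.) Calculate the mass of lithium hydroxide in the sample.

n(HCl) = 0.01399 × 0.6468 = 9.049 × 10^-3 mol
Let x = n(LiOH), y = n(NaOH).
Titrant: 1x + 1y = 9.049 × 10^-3;  mass: 23.95x + 40.00y = 0.2875
Solving, x = 4.639 × 10^-3 mol, y = 4.410 × 10^-3 mol
mass of LiOH = 4.639 × 10^-3 × 23.95 = 0.1111 g

0.1111 g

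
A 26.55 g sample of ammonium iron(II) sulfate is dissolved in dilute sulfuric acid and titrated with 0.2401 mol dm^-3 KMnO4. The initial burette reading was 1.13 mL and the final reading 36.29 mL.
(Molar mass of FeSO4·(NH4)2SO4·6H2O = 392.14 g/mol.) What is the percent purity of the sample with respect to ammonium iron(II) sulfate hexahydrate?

MnO4^- + 5 Fe^2+ + 8 H^+ → Mn^2+ + 5 Fe^3+ + 4 H2O
n(KMnO4) = 0.03516 L × 0.2401 mol/L = 8.442 × 10^-3 mol
From the 5:1 ratio, n(FeSO4·(NH4)2SO4·6H2O) = 5/1 × 8.442 × 10^-3 = 0.04221 mol
mass of FeSO4·(NH4)2SO4·6H2O = 0.04221 × 392.14 g/mol = 16.55 g
% FeSO4·(NH4)2SO4·6H2O = 16.55 / 26.55 × 100 = 62.34 %

62.34 %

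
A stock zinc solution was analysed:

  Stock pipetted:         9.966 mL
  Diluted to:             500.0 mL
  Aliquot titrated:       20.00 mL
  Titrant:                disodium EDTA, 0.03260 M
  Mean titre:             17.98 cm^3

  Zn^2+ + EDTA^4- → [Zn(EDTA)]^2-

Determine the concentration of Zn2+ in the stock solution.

n(EDTA) = 0.01798 × 0.03260 = 5.861 × 10^-4 mol
n(Zn2+) in the aliquot = 5.861 × 10^-4 mol (1:1 ratio)
[Zn2+]_dilute = 5.861 × 10^-4 / 0.02000 = 0.02931 mol/L
Dilution factor = 500.0 / 9.966 = 50.17
[Zn2+]_stock = 0.02931 × 50.17 = 1.470 mol/L

1.470 M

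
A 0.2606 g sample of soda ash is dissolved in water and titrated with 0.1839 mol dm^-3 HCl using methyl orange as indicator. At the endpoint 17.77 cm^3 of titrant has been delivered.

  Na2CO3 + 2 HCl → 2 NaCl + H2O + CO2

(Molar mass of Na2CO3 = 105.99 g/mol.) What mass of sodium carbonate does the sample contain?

0.1732 g

n(HCl) = 0.01777 L × 0.1839 mol/L = 3.268 × 10^-3 mol
From the 1:2 ratio, n(Na2CO3) = 1/2 × 3.268 × 10^-3 = 1.634 × 10^-3 mol
mass of Na2CO3 = 1.634 × 10^-3 × 105.99 g/mol = 0.1732 g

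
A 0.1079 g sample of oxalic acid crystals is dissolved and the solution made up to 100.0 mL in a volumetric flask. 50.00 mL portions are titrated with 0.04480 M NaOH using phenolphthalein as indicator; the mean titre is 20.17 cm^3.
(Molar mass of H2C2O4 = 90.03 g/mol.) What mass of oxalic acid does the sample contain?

H2C2O4 + 2 NaOH → Na2C2O4 + 2 H2O
n(NaOH) per titration = 0.02017 × 0.04480 = 9.036 × 10^-4 mol
From the 1:2 ratio, n(H2C2O4) in each aliquot = 1/2 × 9.036 × 10^-4 = 4.518 × 10^-4 mol
n(H2C2O4) in the whole flask = 4.518 × 10^-4 × 100.0/50.00 = 9.036 × 10^-4 mol
mass of H2C2O4 = 9.036 × 10^-4 × 90.03 = 0.08135 g

0.08135 g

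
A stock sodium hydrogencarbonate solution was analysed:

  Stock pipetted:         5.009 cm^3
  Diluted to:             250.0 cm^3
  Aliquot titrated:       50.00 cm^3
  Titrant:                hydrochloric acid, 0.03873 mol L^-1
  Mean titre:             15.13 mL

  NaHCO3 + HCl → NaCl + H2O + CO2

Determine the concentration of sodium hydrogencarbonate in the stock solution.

n(HCl) = 0.01513 × 0.03873 = 5.860 × 10^-4 mol
n(NaHCO3) in the aliquot = 5.860 × 10^-4 mol (1:1 ratio)
[NaHCO3]_dilute = 5.860 × 10^-4 / 0.05000 = 0.01172 mol/L
Dilution factor = 250.0 / 5.009 = 49.91
[NaHCO3]_stock = 0.01172 × 49.91 = 0.5849 mol/L

0.5849 mol/L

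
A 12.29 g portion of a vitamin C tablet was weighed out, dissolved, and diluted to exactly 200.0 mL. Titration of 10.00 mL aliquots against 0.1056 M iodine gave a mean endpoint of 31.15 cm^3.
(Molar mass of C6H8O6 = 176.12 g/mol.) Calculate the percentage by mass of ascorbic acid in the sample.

C6H8O6 + I2 → C6H6O6 + 2 HI
n(I2) per titration = 0.03115 × 0.1056 = 3.289 × 10^-3 mol
n(C6H8O6) in each aliquot = 3.289 × 10^-3 mol (1:1 ratio)
n(C6H8O6) in the whole flask = 3.289 × 10^-3 × 200.0/10.00 = 0.06579 mol
mass of C6H8O6 = 0.06579 × 176.12 = 11.59 g
% C6H8O6 = 11.59 / 12.29 × 100 = 94.28 %

94.28 %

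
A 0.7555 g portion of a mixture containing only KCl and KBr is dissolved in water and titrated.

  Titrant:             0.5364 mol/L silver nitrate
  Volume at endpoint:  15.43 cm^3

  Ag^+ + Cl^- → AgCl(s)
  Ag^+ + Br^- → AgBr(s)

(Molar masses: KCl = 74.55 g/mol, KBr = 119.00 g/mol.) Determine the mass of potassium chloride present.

0.3848 g

n(AgNO3) = 0.01543 × 0.5364 = 8.277 × 10^-3 mol
Let x = n(KCl), y = n(KBr).
Titrant: 1x + 1y = 8.277 × 10^-3;  mass: 74.55x + 119.00y = 0.7555
Solving, x = 5.161 × 10^-3 mol, y = 3.115 × 10^-3 mol
mass of KCl = 5.161 × 10^-3 × 74.55 = 0.3848 g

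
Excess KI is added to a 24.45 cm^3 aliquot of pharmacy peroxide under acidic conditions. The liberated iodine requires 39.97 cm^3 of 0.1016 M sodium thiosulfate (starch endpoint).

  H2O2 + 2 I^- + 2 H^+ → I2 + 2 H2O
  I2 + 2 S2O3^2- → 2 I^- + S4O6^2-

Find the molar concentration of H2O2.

0.08305 M

n(S2O3^2-) = 0.03997 × 0.1016 = 4.061 × 10^-3 mol
n(I2) = n(S2O3^2-)/2 = 2.030 × 10^-3 mol
n(H2O2) in the aliquot = 2.030 × 10^-3 mol (1:1 ratio)
[H2O2] = 2.030 × 10^-3 / 0.02445 = 0.08305 mol/L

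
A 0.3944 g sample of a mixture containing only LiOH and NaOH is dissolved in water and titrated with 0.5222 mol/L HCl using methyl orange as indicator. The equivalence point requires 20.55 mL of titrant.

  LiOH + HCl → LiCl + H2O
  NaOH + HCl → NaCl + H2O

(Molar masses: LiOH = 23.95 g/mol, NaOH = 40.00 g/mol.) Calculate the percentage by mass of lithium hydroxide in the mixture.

n(HCl) = 0.02055 × 0.5222 = 0.01073 mol
Let x = n(LiOH), y = n(NaOH).
Titrant: 1x + 1y = 0.01073;  mass: 23.95x + 40.00y = 0.3944
Solving, x = 2.171 × 10^-3 mol, y = 8.560 × 10^-3 mol
mass of LiOH = 2.171 × 10^-3 × 23.95 = 0.05200 g
% LiOH = 0.05200 / 0.3944 × 100 = 13.18 %

13.18 %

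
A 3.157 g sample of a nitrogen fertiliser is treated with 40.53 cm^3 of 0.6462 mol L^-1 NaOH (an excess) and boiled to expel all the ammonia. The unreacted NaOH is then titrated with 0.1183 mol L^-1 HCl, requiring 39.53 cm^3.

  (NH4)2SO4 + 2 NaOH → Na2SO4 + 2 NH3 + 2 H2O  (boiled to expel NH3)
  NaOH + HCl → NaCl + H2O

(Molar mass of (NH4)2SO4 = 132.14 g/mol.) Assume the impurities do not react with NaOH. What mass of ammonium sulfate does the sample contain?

1.421 g

n(NaOH) added = 0.04053 × 0.6462 = 0.02619 mol
n(HCl) used in back-titration = 0.03953 × 0.1183 = 4.676 × 10^-3 mol
n(NaOH) left over = 4.676 × 10^-3 mol (1:1 ratio)
n(NaOH) consumed by analyte = 0.02619 − 4.676 × 10^-3 = 0.02151 mol
From the 1:2 ratio, n((NH4)2SO4) = 1/2 × 0.02151 = 0.01076 mol
mass of (NH4)2SO4 = 0.01076 × 132.14 = 1.421 g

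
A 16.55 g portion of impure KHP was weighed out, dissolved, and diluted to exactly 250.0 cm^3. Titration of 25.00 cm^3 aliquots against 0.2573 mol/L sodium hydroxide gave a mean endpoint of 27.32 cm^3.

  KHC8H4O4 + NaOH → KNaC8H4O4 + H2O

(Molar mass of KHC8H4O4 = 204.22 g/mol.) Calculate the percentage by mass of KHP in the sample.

86.74 %

n(NaOH) per titration = 0.02732 × 0.2573 = 7.029 × 10^-3 mol
n(KHC8H4O4) in each aliquot = 7.029 × 10^-3 mol (1:1 ratio)
n(KHC8H4O4) in the whole flask = 7.029 × 10^-3 × 250.0/25.00 = 0.07029 mol
mass of KHC8H4O4 = 0.07029 × 204.22 = 14.36 g
% KHC8H4O4 = 14.36 / 16.55 × 100 = 86.74 %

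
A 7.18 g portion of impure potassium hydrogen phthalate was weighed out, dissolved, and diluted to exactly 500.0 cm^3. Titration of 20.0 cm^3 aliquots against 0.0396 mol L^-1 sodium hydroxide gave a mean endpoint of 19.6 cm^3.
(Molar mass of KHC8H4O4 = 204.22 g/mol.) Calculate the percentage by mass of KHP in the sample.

55.2 %

KHC8H4O4 + NaOH → KNaC8H4O4 + H2O
n(NaOH) per titration = 0.0196 × 0.0396 = 7.76 × 10^-4 mol
n(KHC8H4O4) in each aliquot = 7.76 × 10^-4 mol (1:1 ratio)
n(KHC8H4O4) in the whole flask = 7.76 × 10^-4 × 500.0/20.0 = 0.0194 mol
mass of KHC8H4O4 = 0.0194 × 204.22 = 3.96 g
% KHC8H4O4 = 3.96 / 7.18 × 100 = 55.2 %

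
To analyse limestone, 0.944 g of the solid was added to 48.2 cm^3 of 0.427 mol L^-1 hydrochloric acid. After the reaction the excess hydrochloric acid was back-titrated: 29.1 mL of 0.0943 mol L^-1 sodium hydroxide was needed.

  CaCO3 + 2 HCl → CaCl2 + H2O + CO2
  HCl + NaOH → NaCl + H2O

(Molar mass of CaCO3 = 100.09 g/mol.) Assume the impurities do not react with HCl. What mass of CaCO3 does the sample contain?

0.893 g

n(HCl) added = 0.0482 × 0.427 = 0.0206 mol
n(NaOH) used in back-titration = 0.0291 × 0.0943 = 2.74 × 10^-3 mol
n(HCl) left over = 2.74 × 10^-3 mol (1:1 ratio)
n(HCl) consumed by analyte = 0.0206 − 2.74 × 10^-3 = 0.0178 mol
From the 1:2 ratio, n(CaCO3) = 1/2 × 0.0178 = 8.92 × 10^-3 mol
mass of CaCO3 = 8.92 × 10^-3 × 100.09 = 0.893 g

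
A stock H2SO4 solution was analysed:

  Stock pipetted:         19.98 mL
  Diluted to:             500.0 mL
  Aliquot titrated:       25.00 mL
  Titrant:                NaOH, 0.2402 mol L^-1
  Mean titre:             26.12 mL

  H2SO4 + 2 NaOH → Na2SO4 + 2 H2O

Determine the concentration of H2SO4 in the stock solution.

n(NaOH) = 0.02612 × 0.2402 = 6.274 × 10^-3 mol
From the 1:2 ratio, n(H2SO4) in the aliquot = 1/2 × 6.274 × 10^-3 = 3.137 × 10^-3 mol
[H2SO4]_dilute = 3.137 × 10^-3 / 0.02500 = 0.1255 mol/L
Dilution factor = 500.0 / 19.98 = 25.03
[H2SO4]_stock = 0.1255 × 25.03 = 3.140 mol/L

3.140 mol/L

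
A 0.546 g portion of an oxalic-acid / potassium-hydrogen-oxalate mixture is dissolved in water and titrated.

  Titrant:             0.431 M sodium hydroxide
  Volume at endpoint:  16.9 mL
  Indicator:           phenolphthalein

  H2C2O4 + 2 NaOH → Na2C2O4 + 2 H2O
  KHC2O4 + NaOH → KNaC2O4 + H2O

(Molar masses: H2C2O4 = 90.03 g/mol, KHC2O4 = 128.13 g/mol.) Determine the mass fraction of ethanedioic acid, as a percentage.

n(NaOH) = 0.0169 × 0.431 = 7.28 × 10^-3 mol
Let x = n(H2C2O4), y = n(KHC2O4).
Titrant: 2x + 1y = 7.28 × 10^-3;  mass: 90.03x + 128.13y = 0.546
Solving, x = 2.33 × 10^-3 mol, y = 2.62 × 10^-3 mol
mass of H2C2O4 = 2.33 × 10^-3 × 90.03 = 0.210 g
% H2C2O4 = 0.210 / 0.546 × 100 = 38.4 %

38.4 %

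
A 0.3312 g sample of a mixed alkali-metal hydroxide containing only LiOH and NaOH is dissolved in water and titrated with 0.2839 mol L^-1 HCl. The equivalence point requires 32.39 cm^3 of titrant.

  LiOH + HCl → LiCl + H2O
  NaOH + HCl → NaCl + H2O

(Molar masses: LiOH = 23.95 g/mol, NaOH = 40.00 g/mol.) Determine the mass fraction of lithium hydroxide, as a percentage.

n(HCl) = 0.03239 × 0.2839 = 9.196 × 10^-3 mol
Let x = n(LiOH), y = n(NaOH).
Titrant: 1x + 1y = 9.196 × 10^-3;  mass: 23.95x + 40.00y = 0.3312
Solving, x = 2.282 × 10^-3 mol, y = 6.914 × 10^-3 mol
mass of LiOH = 2.282 × 10^-3 × 23.95 = 0.05465 g
% LiOH = 0.05465 / 0.3312 × 100 = 16.50 %

16.50 %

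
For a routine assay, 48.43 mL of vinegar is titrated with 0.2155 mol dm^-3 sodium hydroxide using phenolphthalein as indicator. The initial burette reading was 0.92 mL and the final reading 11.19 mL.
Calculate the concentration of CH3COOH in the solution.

CH3COOH + NaOH → CH3COONa + H2O
n(NaOH) = 0.01027 L × 0.2155 mol/L = 2.213 × 10^-3 mol
n(CH3COOH) = 2.213 × 10^-3 mol (1:1 mole ratio)
[CH3COOH] = 2.213 × 10^-3 mol / 0.04843 L = 0.04570 mol/L

0.04570 mol/L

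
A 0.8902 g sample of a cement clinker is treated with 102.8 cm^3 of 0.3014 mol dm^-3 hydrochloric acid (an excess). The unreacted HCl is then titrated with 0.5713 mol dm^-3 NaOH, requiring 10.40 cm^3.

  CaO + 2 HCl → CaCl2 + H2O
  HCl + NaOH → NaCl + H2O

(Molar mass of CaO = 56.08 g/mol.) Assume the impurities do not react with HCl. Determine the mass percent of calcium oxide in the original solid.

n(HCl) added = 0.1028 × 0.3014 = 0.03098 mol
n(NaOH) used in back-titration = 0.01040 × 0.5713 = 5.942 × 10^-3 mol
n(HCl) left over = 5.942 × 10^-3 mol (1:1 ratio)
n(HCl) consumed by analyte = 0.03098 − 5.942 × 10^-3 = 0.02504 mol
From the 1:2 ratio, n(CaO) = 1/2 × 0.02504 = 0.01252 mol
mass of CaO = 0.01252 × 56.08 = 0.7022 g
% CaO = 0.7022 / 0.8902 × 100 = 78.88 %

78.88 %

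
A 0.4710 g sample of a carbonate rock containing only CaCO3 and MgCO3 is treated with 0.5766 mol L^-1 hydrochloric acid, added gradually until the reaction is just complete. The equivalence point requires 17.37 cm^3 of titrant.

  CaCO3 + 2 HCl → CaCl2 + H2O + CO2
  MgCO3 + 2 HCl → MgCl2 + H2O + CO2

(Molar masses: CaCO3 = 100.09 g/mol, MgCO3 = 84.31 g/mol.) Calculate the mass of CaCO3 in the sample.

n(HCl) = 0.01737 × 0.5766 = 0.01002 mol
Let x = n(CaCO3), y = n(MgCO3).
Titrant: 2x + 2y = 0.01002;  mass: 100.09x + 84.31y = 0.4710
Solving, x = 3.092 × 10^-3 mol, y = 1.916 × 10^-3 mol
mass of CaCO3 = 3.092 × 10^-3 × 100.09 = 0.3095 g

0.3095 g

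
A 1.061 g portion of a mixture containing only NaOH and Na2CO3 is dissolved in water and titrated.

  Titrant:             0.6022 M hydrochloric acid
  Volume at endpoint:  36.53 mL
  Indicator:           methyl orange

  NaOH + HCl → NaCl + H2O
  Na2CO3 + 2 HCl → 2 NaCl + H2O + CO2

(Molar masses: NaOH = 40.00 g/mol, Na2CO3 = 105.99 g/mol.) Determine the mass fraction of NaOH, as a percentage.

n(HCl) = 0.03653 × 0.6022 = 0.02200 mol
Let x = n(NaOH), y = n(Na2CO3).
Titrant: 1x + 2y = 0.02200;  mass: 40.00x + 105.99y = 1.061
Solving, x = 8.065 × 10^-3 mol, y = 6.967 × 10^-3 mol
mass of NaOH = 8.065 × 10^-3 × 40.00 = 0.3226 g
% NaOH = 0.3226 / 1.061 × 100 = 30.40 %

30.40 %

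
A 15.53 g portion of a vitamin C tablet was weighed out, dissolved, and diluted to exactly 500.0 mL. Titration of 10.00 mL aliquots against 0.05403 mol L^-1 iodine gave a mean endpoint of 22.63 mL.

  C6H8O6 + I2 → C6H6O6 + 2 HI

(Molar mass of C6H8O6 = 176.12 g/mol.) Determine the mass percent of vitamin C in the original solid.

n(I2) per titration = 0.02263 × 0.05403 = 1.223 × 10^-3 mol
n(C6H8O6) in each aliquot = 1.223 × 10^-3 mol (1:1 ratio)
n(C6H8O6) in the whole flask = 1.223 × 10^-3 × 500.0/10.00 = 0.06113 mol
mass of C6H8O6 = 0.06113 × 176.12 = 10.77 g
% C6H8O6 = 10.77 / 15.53 × 100 = 69.33 %

69.33 %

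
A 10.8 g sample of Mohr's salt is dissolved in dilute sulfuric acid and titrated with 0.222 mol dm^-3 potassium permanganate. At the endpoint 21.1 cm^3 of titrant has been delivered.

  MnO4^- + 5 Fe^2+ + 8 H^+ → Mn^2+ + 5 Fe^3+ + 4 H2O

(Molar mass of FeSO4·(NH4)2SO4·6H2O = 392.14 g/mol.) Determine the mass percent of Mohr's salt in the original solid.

85.0 %

n(KMnO4) = 0.0211 L × 0.222 mol/L = 4.68 × 10^-3 mol
From the 5:1 ratio, n(FeSO4·(NH4)2SO4·6H2O) = 5/1 × 4.68 × 10^-3 = 0.0234 mol
mass of FeSO4·(NH4)2SO4·6H2O = 0.0234 × 392.14 g/mol = 9.18 g
% FeSO4·(NH4)2SO4·6H2O = 9.18 / 10.8 × 100 = 85.0 %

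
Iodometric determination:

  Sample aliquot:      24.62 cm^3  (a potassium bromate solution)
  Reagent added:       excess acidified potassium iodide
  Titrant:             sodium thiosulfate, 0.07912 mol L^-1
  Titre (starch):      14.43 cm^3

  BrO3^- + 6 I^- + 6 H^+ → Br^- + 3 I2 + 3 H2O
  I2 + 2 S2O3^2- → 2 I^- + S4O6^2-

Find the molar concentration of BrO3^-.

n(S2O3^2-) = 0.01443 × 0.07912 = 1.142 × 10^-3 mol
n(I2) = n(S2O3^2-)/2 = 5.709 × 10^-4 mol
From the 1:3 ratio, n(BrO3^-) in the aliquot = 1/3 × 5.709 × 10^-4 = 1.903 × 10^-4 mol
[BrO3^-] = 1.903 × 10^-4 / 0.02462 = 0.007729 mol/L

0.007729 mol/L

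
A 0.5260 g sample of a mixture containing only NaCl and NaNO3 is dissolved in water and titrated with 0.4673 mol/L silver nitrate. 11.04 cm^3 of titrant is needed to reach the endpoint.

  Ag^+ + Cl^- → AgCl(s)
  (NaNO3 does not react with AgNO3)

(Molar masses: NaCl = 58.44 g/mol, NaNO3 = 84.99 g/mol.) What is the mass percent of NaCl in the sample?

n(AgNO3) = 0.01104 × 0.4673 = 5.159 × 10^-3 mol
Let x = n(NaCl), y = n(NaNO3).
Titrant: 1x = 5.159 × 10^-3;  mass: 58.44x + 84.99y = 0.5260
Solving, x = 5.159 × 10^-3 mol, y = 2.642 × 10^-3 mol
mass of NaCl = 5.159 × 10^-3 × 58.44 = 0.3015 g
% NaCl = 0.3015 / 0.5260 × 100 = 57.32 %

57.32 %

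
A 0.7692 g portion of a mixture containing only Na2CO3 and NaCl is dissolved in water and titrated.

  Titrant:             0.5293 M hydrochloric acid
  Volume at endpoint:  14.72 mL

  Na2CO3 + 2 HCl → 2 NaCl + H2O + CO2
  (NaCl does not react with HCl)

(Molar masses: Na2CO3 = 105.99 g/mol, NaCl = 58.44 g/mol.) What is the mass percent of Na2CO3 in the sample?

53.68 %

n(HCl) = 0.01472 × 0.5293 = 7.791 × 10^-3 mol
Let x = n(Na2CO3), y = n(NaCl).
Titrant: 2x = 7.791 × 10^-3;  mass: 105.99x + 58.44y = 0.7692
Solving, x = 3.896 × 10^-3 mol, y = 6.097 × 10^-3 mol
mass of Na2CO3 = 3.896 × 10^-3 × 105.99 = 0.4129 g
% Na2CO3 = 0.4129 / 0.7692 × 100 = 53.68 %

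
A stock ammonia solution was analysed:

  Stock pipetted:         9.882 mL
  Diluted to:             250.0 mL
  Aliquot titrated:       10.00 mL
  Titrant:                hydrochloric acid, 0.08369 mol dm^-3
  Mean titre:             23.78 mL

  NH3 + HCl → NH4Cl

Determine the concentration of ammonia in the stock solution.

n(HCl) = 0.02378 × 0.08369 = 1.990 × 10^-3 mol
n(NH3) in the aliquot = 1.990 × 10^-3 mol (1:1 ratio)
[NH3]_dilute = 1.990 × 10^-3 / 0.01000 = 0.1990 mol/L
Dilution factor = 250.0 / 9.882 = 25.30
[NH3]_stock = 0.1990 × 25.30 = 5.035 mol/L

5.035 mol/L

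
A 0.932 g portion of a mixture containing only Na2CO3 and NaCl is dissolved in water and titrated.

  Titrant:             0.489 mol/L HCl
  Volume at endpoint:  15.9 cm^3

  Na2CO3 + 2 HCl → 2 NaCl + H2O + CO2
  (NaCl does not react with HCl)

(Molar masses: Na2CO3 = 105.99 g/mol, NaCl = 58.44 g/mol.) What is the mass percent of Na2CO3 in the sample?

44.2 %

n(HCl) = 0.0159 × 0.489 = 7.78 × 10^-3 mol
Let x = n(Na2CO3), y = n(NaCl).
Titrant: 2x = 7.78 × 10^-3;  mass: 105.99x + 58.44y = 0.932
Solving, x = 3.89 × 10^-3 mol, y = 8.90 × 10^-3 mol
mass of Na2CO3 = 3.89 × 10^-3 × 105.99 = 0.412 g
% Na2CO3 = 0.412 / 0.932 × 100 = 44.2 %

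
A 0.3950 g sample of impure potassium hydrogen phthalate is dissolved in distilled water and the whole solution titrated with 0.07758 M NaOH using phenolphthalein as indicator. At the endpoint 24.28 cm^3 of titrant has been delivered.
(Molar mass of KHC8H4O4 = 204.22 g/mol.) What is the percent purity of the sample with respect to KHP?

KHC8H4O4 + NaOH → KNaC8H4O4 + H2O
n(NaOH) = 0.02428 L × 0.07758 mol/L = 1.884 × 10^-3 mol
n(KHC8H4O4) = 1.884 × 10^-3 mol (1:1 ratio)
mass of KHC8H4O4 = 1.884 × 10^-3 × 204.22 g/mol = 0.3847 g
% KHC8H4O4 = 0.3847 / 0.3950 × 100 = 97.39 %

97.39 %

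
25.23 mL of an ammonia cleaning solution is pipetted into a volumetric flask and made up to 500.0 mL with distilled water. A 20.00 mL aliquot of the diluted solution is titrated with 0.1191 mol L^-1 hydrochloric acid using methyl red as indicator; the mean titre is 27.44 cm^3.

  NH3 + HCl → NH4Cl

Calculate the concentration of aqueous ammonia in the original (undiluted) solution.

3.238 mol/L

n(HCl) = 0.02744 × 0.1191 = 3.268 × 10^-3 mol
n(NH3) in the aliquot = 3.268 × 10^-3 mol (1:1 ratio)
[NH3]_dilute = 3.268 × 10^-3 / 0.02000 = 0.1634 mol/L
Dilution factor = 500.0 / 25.23 = 19.82
[NH3]_stock = 0.1634 × 19.82 = 3.238 mol/L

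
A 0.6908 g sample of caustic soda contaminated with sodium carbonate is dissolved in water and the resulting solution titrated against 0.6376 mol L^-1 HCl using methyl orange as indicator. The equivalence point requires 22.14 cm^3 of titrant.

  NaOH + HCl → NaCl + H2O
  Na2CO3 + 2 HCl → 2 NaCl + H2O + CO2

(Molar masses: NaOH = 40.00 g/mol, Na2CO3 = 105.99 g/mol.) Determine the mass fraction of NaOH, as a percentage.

n(HCl) = 0.02214 × 0.6376 = 0.01412 mol
Let x = n(NaOH), y = n(Na2CO3).
Titrant: 1x + 2y = 0.01412;  mass: 40.00x + 105.99y = 0.6908
Solving, x = 4.410 × 10^-3 mol, y = 4.853 × 10^-3 mol
mass of NaOH = 4.410 × 10^-3 × 40.00 = 0.1764 g
% NaOH = 0.1764 / 0.6908 × 100 = 25.53 %

25.53 %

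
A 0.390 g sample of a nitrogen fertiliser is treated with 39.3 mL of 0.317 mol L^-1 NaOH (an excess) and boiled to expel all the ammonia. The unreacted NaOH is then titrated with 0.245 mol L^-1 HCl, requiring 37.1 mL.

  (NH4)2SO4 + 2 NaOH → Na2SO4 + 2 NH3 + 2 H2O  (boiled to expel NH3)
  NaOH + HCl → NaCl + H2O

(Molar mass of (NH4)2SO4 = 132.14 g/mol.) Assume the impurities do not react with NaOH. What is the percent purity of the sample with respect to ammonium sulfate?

n(NaOH) added = 0.0393 × 0.317 = 0.0125 mol
n(HCl) used in back-titration = 0.0371 × 0.245 = 9.09 × 10^-3 mol
n(NaOH) left over = 9.09 × 10^-3 mol (1:1 ratio)
n(NaOH) consumed by analyte = 0.0125 − 9.09 × 10^-3 = 3.37 × 10^-3 mol
From the 1:2 ratio, n((NH4)2SO4) = 1/2 × 3.37 × 10^-3 = 1.68 × 10^-3 mol
mass of (NH4)2SO4 = 1.68 × 10^-3 × 132.14 = 0.223 g
% (NH4)2SO4 = 0.223 / 0.390 × 100 = 57.1 %

57.1 %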